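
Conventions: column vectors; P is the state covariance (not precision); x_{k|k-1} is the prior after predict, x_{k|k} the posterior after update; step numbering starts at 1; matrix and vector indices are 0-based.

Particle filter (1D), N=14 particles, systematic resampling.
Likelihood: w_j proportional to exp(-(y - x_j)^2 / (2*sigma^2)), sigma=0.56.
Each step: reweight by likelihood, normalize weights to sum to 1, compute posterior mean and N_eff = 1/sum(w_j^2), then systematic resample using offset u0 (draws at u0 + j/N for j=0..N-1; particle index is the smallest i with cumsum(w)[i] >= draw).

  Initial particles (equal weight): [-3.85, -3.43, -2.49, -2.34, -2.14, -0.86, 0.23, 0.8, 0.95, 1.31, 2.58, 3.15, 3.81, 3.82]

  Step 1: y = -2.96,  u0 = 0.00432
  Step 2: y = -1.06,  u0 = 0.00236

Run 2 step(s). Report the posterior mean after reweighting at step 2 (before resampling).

post_mean = -2.3258

step 1: w=[0.1099, 0.2732, 0.2732, 0.2105, 0.1330, 0.0003, 0.0000, 0.0000, 0.0000, 0.0000, 0.0000, 0.0000, 0.0000, 0.0000]  mean=-2.8175  Neff=4.4784  idx=[0, 0, 1, 1, 1, 1, 2, 2, 2, 2, 3, 3, 3, 4]
step 2: w=[0.0000, 0.0000, 0.0002, 0.0002, 0.0002, 0.0002, 0.0724, 0.0724, 0.0724, 0.0724, 0.1385, 0.1385, 0.1385, 0.2939]  mean=-2.3258  Neff=6.0650  idx=[6, 7, 7, 8, 9, 10, 11, 11, 12, 12, 13, 13, 13, 13]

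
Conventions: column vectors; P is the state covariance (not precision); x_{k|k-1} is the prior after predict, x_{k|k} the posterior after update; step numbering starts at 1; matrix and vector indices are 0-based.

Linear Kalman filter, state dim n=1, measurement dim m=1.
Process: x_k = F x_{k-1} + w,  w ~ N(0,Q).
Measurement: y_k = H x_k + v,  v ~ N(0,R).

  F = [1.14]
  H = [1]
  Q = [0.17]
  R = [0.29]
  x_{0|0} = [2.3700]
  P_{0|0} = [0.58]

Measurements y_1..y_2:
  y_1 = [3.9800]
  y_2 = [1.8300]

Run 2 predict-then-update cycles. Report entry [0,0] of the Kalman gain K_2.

K[0,0] = 0.6117

step 1: x^-=[2.7018]  P^-=[0.9238]  S=[1.2138]  K=[0.7611]  nu=[1.2782]  x^+=[3.6746]  P^+=[0.2207]
step 2: x^-=[4.1891]  P^-=[0.4568]  S=[0.7468]  K=[0.6117]  nu=[-2.3591]  x^+=[2.7460]  P^+=[0.1774]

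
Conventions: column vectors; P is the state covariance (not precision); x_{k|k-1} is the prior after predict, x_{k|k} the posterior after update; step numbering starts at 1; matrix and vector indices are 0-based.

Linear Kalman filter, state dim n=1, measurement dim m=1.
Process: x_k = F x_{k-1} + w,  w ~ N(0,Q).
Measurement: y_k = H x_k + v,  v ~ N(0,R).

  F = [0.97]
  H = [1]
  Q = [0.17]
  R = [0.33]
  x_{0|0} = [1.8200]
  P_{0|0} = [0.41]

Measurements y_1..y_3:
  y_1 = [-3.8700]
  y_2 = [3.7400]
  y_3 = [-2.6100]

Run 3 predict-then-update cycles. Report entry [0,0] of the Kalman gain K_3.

step 1: x^-=[1.7654]  P^-=[0.5558]  S=[0.8858]  K=[0.6274]  nu=[-5.6354]  x^+=[-1.7705]  P^+=[0.2071]
step 2: x^-=[-1.7174]  P^-=[0.3648]  S=[0.6948]  K=[0.5251]  nu=[5.4574]  x^+=[1.1481]  P^+=[0.1733]
step 3: x^-=[1.1136]  P^-=[0.3330]  S=[0.6630]  K=[0.5023]  nu=[-3.7236]  x^+=[-0.7567]  P^+=[0.1658]

K[0,0] = 0.5023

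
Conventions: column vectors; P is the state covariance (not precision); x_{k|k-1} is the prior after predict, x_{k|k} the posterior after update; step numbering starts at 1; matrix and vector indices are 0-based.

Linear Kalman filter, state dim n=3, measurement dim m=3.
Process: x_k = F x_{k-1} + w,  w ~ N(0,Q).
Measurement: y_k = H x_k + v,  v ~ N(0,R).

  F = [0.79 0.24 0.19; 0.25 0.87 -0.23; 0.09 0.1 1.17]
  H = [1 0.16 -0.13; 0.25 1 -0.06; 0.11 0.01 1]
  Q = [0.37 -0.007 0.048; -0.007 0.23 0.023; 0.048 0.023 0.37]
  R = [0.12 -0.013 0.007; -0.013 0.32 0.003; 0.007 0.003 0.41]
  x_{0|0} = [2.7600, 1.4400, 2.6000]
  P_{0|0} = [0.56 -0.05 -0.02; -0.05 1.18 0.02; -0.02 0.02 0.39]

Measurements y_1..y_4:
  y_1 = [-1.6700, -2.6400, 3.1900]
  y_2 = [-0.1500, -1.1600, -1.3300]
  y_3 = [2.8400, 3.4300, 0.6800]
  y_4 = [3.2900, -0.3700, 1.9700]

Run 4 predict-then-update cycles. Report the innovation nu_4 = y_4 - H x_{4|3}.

step 1: x^-=[3.0200, 1.3448, 3.4344]  P^-=[0.7784 0.3005 0.1850; 0.3005 1.1513 0.0426; 0.1850 0.0426 0.9198]  S=[0.9897 0.6624 0.1723; 0.6624 1.6628 0.1021; 0.1723 0.1021 1.3815]  K=[0.8220 -0.0425 0.0987; -0.0134 0.7407 0.0100; -0.0435 -0.0046 0.6866]  nu=[-4.4587, -4.5337, -0.5900]  x^+=[-0.5108, -1.9597, 3.2440]  P^+=[0.1123 -0.0500 0.0342; -0.0500 0.2503 0.0092; 0.0342 0.0092 0.2773]
step 2: x^-=[-0.2575, -2.5787, 3.5535]  P^-=[0.4567 0.0144 0.1536; 0.0144 0.4118 -0.0140; 0.1536 -0.0140 0.7615]  S=[0.5653 0.1757 0.1085; 0.1757 0.7673 -0.0010; 0.1085 -0.0010 1.2106]  K=[0.7633 -0.0191 0.1001; -0.0243 0.5480 -0.0042; -0.0245 -0.0213 0.6450]  nu=[0.9821, 1.6963, -4.8294]  x^+=[-0.0237, -1.6526, 0.3781]  P^+=[0.1035 -0.0395 0.0353; -0.0395 0.1857 0.0022; 0.0353 0.0022 0.2603]
step 3: x^-=[-0.3435, -1.5307, 0.2750]  P^-=[0.4505 0.0068 0.1476; 0.0068 0.3686 -0.0208; 0.1476 -0.0208 0.7363]  S=[0.5570 0.1607 0.1038; 0.1607 0.7209 -0.0092; 0.1038 -0.0092 1.1839]  K=[0.7620 -0.0152 0.0997; -0.0259 0.5211 -0.0075; -0.0243 -0.0254 0.6374]  nu=[3.4642, 5.0631, 0.4581]  x^+=[2.2651, 1.0145, 0.3543]  P^+=[0.1030 -0.0381 0.0352; -0.0381 0.1766 0.0007; 0.0352 0.0007 0.2572]
step 4: x^-=[2.1002, 1.3674, 0.7198]  P^-=[0.4499 0.0059 0.1463; 0.0059 0.3628 -0.0222; 0.1463 -0.0222 0.7316]  S=[0.5564 0.1589 0.1028; 0.1589 0.7148 -0.0108; 0.1028 -0.0108 1.1788]  K=[0.7620 -0.0146 0.0995; -0.0261 0.5172 -0.0082; -0.0244 -0.0262 0.6360]  nu=[1.0646, -2.2192, 1.0055]  x^+=[3.0439, 0.1835, 1.3915]  P^+=[0.1030 -0.0379 0.0352; -0.0379 0.1753 0.0004; 0.0352 0.0004 0.2566]

innov = [1.0646, -2.2192, 1.0055]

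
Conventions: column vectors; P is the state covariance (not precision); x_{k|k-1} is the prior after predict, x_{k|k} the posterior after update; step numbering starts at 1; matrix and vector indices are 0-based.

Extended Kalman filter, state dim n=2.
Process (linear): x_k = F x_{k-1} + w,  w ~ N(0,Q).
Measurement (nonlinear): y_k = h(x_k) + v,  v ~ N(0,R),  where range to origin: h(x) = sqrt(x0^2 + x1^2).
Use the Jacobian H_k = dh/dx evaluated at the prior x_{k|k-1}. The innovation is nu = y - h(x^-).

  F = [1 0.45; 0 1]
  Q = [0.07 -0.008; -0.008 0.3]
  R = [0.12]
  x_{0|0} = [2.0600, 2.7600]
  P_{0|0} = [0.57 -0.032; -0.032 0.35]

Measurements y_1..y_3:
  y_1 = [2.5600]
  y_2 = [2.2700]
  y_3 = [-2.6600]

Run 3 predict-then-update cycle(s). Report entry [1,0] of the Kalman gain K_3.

K[1,0] = 0.7188

step 1: x^-=[3.3020, 2.7600]  P^-=[0.6821 0.1175; 0.1175 0.6500]  H_jac=[0.7673 0.6413]  S=[0.9045]  K=[0.6619; 0.5605]  nu=[-1.7436]  x^+=[2.1479, 1.7827]  P^+=[0.2858 -0.2181; -0.2181 0.3658]
step 2: x^-=[2.9501, 1.7827]  P^-=[0.2336 -0.0615; -0.0615 0.6658]  H_jac=[0.8559 0.5172]  S=[0.4148]  K=[0.4054; 0.7033]  nu=[-1.1769]  x^+=[2.4730, 0.9549]  P^+=[0.1654 -0.1797; -0.1797 0.4606]
step 3: x^-=[2.9028, 0.9549]  P^-=[0.1670 0.0196; 0.0196 0.7606]  H_jac=[0.9499 0.3125]  S=[0.3565]  K=[0.4620; 0.7188]  nu=[-5.7158]  x^+=[0.2623, -3.1533]  P^+=[0.0909 -0.0988; -0.0988 0.5764]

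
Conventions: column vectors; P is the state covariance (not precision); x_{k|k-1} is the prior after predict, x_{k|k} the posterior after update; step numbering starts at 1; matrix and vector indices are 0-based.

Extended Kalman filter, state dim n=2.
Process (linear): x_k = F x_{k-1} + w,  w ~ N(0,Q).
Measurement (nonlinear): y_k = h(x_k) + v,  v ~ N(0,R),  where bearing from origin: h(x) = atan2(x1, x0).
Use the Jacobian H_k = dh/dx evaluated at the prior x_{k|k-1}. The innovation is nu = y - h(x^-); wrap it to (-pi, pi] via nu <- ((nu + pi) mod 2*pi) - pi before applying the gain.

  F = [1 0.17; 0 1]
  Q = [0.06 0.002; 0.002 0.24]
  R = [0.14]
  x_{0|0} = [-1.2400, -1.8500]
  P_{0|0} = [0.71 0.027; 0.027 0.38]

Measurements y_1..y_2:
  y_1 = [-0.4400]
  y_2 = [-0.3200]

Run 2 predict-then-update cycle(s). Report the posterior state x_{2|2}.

x_post = [1.1339, -2.3970]

step 1: x^-=[-1.5545, -1.8500]  P^-=[0.7902 0.0936; 0.0936 0.6200]  H_jac=[0.3168 -0.2662]  S=[0.2475]  K=[0.9109; -0.5472]  nu=[1.8296]  x^+=[0.1122, -2.8511]  P^+=[0.5848 0.2169; 0.2169 0.5459]
step 2: x^-=[-0.3725, -2.8511]  P^-=[0.7343 0.3118; 0.3118 0.7859]  H_jac=[0.3449 -0.0451]  S=[0.2192]  K=[1.0910; 0.3289]  nu=[1.3807]  x^+=[1.1339, -2.3970]  P^+=[0.4734 0.2331; 0.2331 0.7622]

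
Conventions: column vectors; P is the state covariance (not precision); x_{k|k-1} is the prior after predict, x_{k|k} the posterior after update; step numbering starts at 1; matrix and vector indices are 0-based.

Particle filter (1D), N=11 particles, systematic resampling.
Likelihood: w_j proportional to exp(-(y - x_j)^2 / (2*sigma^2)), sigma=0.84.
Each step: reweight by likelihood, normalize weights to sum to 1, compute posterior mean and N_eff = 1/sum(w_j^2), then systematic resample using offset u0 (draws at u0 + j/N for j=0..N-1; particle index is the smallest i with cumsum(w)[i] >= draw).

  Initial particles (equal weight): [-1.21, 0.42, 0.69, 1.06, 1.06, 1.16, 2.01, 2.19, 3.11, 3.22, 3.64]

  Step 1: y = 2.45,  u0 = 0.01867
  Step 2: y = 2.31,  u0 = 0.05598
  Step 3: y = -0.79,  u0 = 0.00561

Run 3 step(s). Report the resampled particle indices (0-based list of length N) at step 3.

resampled_idx = [0, 0, 0, 0, 0, 0, 0, 0, 0, 0, 3]

step 1: w=[0.0000, 0.0118, 0.0244, 0.0557, 0.0557, 0.0674, 0.1910, 0.2088, 0.1609, 0.1439, 0.0803]  mean=2.3155  Neff=6.9144  idx=[2, 4, 5, 6, 6, 7, 7, 8, 8, 9, 10]
step 2: w=[0.0227, 0.0483, 0.0572, 0.1370, 0.1370, 0.1446, 0.1446, 0.0928, 0.0928, 0.0812, 0.0417]  mean=2.3080  Neff=9.0052  idx=[1, 3, 3, 4, 5, 5, 6, 7, 7, 8, 10]
step 3: w=[0.8371, 0.0366, 0.0366, 0.0366, 0.0175, 0.0175, 0.0175, 0.0002, 0.0002, 0.0002, 0.0000]  mean=1.2248  Neff=1.4170  idx=[0, 0, 0, 0, 0, 0, 0, 0, 0, 0, 3]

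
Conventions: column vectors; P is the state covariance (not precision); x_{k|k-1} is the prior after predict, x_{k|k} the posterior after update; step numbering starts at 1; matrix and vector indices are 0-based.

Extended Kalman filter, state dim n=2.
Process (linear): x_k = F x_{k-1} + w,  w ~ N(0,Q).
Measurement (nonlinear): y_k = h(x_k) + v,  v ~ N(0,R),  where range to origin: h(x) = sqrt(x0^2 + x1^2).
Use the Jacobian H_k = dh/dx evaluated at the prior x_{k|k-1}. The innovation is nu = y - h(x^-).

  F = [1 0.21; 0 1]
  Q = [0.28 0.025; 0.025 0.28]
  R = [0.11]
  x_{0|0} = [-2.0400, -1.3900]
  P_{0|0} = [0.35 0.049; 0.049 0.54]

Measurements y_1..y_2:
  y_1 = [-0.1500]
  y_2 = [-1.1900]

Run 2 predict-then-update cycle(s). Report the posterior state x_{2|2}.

step 1: x^-=[-2.3319, -1.3900]  P^-=[0.6744 0.1874; 0.1874 0.8200]  H_jac=[-0.8590 -0.5120]  S=[0.9874]  K=[-0.6839; -0.5882]  nu=[-2.8647]  x^+=[-0.3728, 0.2951]  P^+=[0.2126 -0.2098; -0.2098 0.4783]
step 2: x^-=[-0.3109, 0.2951]  P^-=[0.4256 -0.0843; -0.0843 0.7583]  H_jac=[-0.7252 0.6885]  S=[0.7776]  K=[-0.4716; 0.7502]  nu=[-1.6187]  x^+=[0.4525, -0.9191]  P^+=[0.2527 0.1908; 0.1908 0.3208]

x_post = [0.4525, -0.9191]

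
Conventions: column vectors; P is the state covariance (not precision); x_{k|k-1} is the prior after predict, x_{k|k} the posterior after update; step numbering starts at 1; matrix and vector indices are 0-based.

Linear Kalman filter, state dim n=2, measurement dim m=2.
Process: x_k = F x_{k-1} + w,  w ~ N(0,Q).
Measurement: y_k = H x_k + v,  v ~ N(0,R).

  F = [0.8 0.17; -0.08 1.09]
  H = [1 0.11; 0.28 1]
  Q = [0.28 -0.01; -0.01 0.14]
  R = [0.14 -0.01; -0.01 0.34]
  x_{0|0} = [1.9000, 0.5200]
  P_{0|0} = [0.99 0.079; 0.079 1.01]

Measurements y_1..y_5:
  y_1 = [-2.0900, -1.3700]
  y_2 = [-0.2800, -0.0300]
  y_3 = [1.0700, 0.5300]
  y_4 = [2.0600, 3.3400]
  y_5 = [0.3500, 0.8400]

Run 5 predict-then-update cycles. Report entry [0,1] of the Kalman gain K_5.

step 1: x^-=[1.6084, 0.4148]  P^-=[0.9643 0.1816; 0.1816 1.3325]  S=[1.1604 0.5938; 0.5938 1.8498]  K=[0.8655 -0.0337; -0.1195 0.7862]  nu=[-3.7440, -2.2352]  x^+=[-1.5567, -0.8951]  P^+=[0.1276 -0.0558; -0.0558 0.2841]
step 2: x^-=[-1.3975, -0.8512]  P^-=[0.3547 -0.0135; -0.0135 0.4881]  S=[0.4977 0.1291; 0.1291 0.8484]  K=[0.7116 -0.0071; -0.0701 0.5816]  nu=[1.2111, 1.2125]  x^+=[-0.5443, -0.2309]  P^+=[0.1040 -0.0386; -0.0386 0.2093]
step 3: x^-=[-0.4746, -0.2081]  P^-=[0.3421 -0.0110; -0.0110 0.3960]  S=[0.4844 0.1180; 0.1180 0.7567]  K=[0.7030 0.0024; -0.0617 0.5289]  nu=[1.5675, 0.8710]  x^+=[0.6295, 0.1559]  P^+=[0.1022 -0.0348; -0.0348 0.1902]
step 4: x^-=[0.5301, 0.1196]  P^-=[0.3414 -0.0112; -0.0112 0.3727]  S=[0.4835 0.1150; 0.1150 0.7332]  K=[0.7025 0.0049; -0.0606 0.5136]  nu=[1.5168, 3.0720]  x^+=[1.6106, 1.6053]  P^+=[0.1020 -0.0339; -0.0339 0.1847]
step 5: x^-=[1.5614, 1.6210]  P^-=[0.3414 -0.0114; -0.0114 0.3660]  S=[0.4833 0.1141; 0.1141 0.7264]  K=[0.7025 0.0055; -0.0605 0.5090]  nu=[-1.3897, -1.2182]  x^+=[0.5784, 1.0850]  P^+=[0.1020 -0.0337; -0.0337 0.1831]

K[0,1] = 0.0055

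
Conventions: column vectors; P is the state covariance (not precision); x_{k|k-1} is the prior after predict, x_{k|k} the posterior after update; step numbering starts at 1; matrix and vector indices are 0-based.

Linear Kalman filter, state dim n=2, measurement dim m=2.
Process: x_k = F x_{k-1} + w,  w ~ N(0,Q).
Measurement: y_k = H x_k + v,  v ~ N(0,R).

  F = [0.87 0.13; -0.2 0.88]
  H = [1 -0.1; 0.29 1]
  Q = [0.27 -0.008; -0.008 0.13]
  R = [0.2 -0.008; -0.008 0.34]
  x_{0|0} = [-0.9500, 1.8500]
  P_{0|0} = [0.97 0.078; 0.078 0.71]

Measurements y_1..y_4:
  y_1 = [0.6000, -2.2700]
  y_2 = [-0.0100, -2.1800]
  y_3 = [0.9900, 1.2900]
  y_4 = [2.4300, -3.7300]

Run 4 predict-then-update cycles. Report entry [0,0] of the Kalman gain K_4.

step 1: x^-=[-0.5860, 1.8180]  P^-=[1.0338 -0.0379; -0.0379 0.6912]  S=[1.2483 0.1859; 0.1859 1.0962]  K=[0.8162 0.1005; -0.1827 0.6515]  nu=[1.3678, -3.9181]  x^+=[0.1366, -0.9846]  P^+=[0.1606 -0.0189; -0.0189 0.2285]
step 2: x^-=[-0.0091, -0.8938]  P^-=[0.3911 -0.0238; -0.0238 0.3200]  S=[0.5991 0.0503; 0.0503 0.6791]  K=[0.6498 0.0838; -0.1327 0.4709]  nu=[-0.0902, -1.2835]  x^+=[-0.1754, -1.4862]  P^+=[0.1279 -0.0138; -0.0138 0.1652]
step 3: x^-=[-0.3458, -1.2728]  P^-=[0.3665 -0.0216; -0.0216 0.2679]  S=[0.5735 0.0506; 0.0506 0.6262]  K=[0.6354 0.0840; -0.1220 0.4276]  nu=[1.2085, 2.6631]  x^+=[0.6458, -0.2814]  P^+=[0.1251 -0.0128; -0.0128 0.1501]
step 4: x^-=[0.5253, -0.3768]  P^-=[0.3643 -0.0221; -0.0221 0.2557]  S=[0.5713 0.0506; 0.0506 0.6136]  K=[0.6342 0.0839; -0.1203 0.4163]  nu=[1.8671, -3.5055]  x^+=[1.4152, -2.0608]  P^+=[0.1249 -0.0128; -0.0128 0.1462]

K[0,0] = 0.6342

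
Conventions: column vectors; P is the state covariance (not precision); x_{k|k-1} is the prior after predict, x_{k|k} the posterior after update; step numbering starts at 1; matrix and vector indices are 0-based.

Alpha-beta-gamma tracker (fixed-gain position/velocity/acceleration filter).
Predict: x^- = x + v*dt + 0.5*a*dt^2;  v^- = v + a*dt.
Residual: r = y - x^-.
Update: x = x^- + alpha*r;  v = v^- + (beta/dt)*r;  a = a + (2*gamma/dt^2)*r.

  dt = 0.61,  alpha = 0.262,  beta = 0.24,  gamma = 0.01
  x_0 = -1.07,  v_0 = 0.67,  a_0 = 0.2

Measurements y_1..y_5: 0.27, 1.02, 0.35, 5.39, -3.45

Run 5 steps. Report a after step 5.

step 1: x_pred=-0.6241  r=0.8941  x^+=-0.3898  v^+=1.1438  a^+=0.2481
step 2: x_pred=0.3540  r=0.6660  x^+=0.5285  v^+=1.5571  a^+=0.2839
step 3: x_pred=1.5312  r=-1.1812  x^+=1.2217  v^+=1.2655  a^+=0.2204
step 4: x_pred=2.0347  r=3.3553  x^+=2.9138  v^+=2.7201  a^+=0.4007
step 5: x_pred=4.6476  r=-8.0976  x^+=2.5260  v^+=-0.2214  a^+=-0.0345

a_post = -0.0345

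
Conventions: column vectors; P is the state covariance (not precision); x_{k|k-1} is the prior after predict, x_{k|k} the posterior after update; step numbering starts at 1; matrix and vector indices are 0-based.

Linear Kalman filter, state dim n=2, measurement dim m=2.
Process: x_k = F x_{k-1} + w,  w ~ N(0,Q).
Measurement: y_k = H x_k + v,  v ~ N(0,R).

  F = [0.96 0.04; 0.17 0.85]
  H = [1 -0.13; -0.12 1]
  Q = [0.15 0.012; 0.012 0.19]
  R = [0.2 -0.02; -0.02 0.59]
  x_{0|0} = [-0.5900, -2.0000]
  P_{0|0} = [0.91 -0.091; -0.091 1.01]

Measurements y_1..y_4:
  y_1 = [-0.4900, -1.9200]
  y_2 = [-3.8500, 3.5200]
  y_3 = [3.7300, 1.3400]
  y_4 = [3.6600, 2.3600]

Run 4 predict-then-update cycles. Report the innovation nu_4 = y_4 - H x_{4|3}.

innov = [2.5872, 1.6352]

step 1: x^-=[-0.6464, -1.8003]  P^-=[0.9833 0.1200; 0.1200 0.9197]  S=[1.1676 -0.1357; -0.1357 1.4951]  K=[0.8378 0.0774; 0.0715 0.6120]  nu=[-0.0776, -0.1973]  x^+=[-0.7267, -1.9266]  P^+=[0.1724 0.0496; 0.0496 0.3656]
step 2: x^-=[-0.7747, -1.7611]  P^-=[0.3133 0.0934; 0.0934 0.4735]  S=[0.4970 -0.0243; -0.0243 1.0456]  K=[0.6092 0.0675; 0.0858 0.4441]  nu=[-3.3042, 5.1882]  x^+=[-2.4375, 0.2596]  P^+=[0.1261 0.0428; 0.0428 0.2654]
step 3: x^-=[-2.3296, -0.1937]  P^-=[0.2699 0.0768; 0.0768 0.3978]  S=[0.4566 -0.0261; -0.0261 0.9732]  K=[0.5726 0.0610; 0.0779 0.4013]  nu=[6.0345, 1.2541]  x^+=[1.2025, 0.7796]  P^+=[0.1183 0.0387; 0.0387 0.2399]
step 4: x^-=[1.1856, 0.8671]  P^-=[0.2624 0.0713; 0.0713 0.3779]  S=[0.4503 -0.0282; -0.0282 0.9546]  K=[0.5659 0.0584; 0.0737 0.3891]  nu=[2.5872, 1.6352]  x^+=[2.7452, 1.6939]  P^+=[0.1168 0.0372; 0.0372 0.2326]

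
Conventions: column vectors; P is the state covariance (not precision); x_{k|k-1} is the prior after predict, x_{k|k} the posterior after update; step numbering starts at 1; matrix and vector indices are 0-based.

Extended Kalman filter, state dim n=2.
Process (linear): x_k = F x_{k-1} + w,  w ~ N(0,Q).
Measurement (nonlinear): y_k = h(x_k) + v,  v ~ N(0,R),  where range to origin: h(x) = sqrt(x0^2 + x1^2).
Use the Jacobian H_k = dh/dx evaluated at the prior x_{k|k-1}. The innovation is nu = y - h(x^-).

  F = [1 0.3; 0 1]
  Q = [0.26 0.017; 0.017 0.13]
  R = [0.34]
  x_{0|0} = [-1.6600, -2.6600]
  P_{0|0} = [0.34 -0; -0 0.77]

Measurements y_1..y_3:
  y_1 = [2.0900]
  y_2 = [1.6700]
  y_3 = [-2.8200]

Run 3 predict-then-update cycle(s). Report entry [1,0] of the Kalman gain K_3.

step 1: x^-=[-2.4580, -2.6600]  P^-=[0.6693 0.2480; 0.2480 0.9000]  H_jac=[-0.6787 -0.7344]  S=[1.3810]  K=[-0.4608; -0.6005]  nu=[-1.5318]  x^+=[-1.7521, -1.7401]  P^+=[0.3760 -0.1342; -0.1342 0.4020]
step 2: x^-=[-2.2742, -1.7401]  P^-=[0.5917 0.0034; 0.0034 0.5320]  H_jac=[-0.7942 -0.6077]  S=[0.9130]  K=[-0.5170; -0.3571]  nu=[-1.1935]  x^+=[-1.6571, -1.3139]  P^+=[0.3477 -0.1651; -0.1651 0.4156]
step 3: x^-=[-2.0513, -1.3139]  P^-=[0.5460 -0.0234; -0.0234 0.5456]  H_jac=[-0.8421 -0.5394]  S=[0.8646]  K=[-0.5172; -0.3175]  nu=[-5.2560]  x^+=[0.6669, 0.3550]  P^+=[0.3148 -0.1654; -0.1654 0.4584]

K[1,0] = -0.3175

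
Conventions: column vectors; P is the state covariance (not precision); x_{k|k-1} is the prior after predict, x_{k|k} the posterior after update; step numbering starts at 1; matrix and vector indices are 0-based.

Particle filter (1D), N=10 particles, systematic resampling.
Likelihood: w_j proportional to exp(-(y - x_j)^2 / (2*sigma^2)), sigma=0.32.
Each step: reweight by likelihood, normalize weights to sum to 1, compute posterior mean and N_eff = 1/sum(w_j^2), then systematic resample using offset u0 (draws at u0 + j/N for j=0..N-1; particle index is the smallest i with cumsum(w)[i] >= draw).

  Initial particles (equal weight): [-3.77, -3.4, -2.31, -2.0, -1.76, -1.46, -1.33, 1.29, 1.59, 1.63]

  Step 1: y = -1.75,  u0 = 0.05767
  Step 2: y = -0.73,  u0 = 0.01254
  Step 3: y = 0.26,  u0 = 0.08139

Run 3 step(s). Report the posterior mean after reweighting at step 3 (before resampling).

post_mean = -1.3473

step 1: w=[0.0000, 0.0000, 0.0712, 0.2425, 0.3289, 0.2183, 0.1391, 0.0000, 0.0000, 0.0000]  mean=-1.7321  Neff=4.1828  idx=[2, 3, 3, 4, 4, 4, 5, 5, 5, 6]
step 2: w=[0.0000, 0.0009, 0.0009, 0.0136, 0.0136, 0.0136, 0.1797, 0.1797, 0.1797, 0.4181]  mean=-1.4189  Neff=3.6734  idx=[3, 6, 6, 7, 8, 8, 9, 9, 9, 9]
step 3: w=[0.0001, 0.0265, 0.0265, 0.0265, 0.0265, 0.0265, 0.2168, 0.2168, 0.2168, 0.2168]  mean=-1.3473  Neff=5.2203  idx=[4, 6, 6, 7, 7, 8, 8, 8, 9, 9]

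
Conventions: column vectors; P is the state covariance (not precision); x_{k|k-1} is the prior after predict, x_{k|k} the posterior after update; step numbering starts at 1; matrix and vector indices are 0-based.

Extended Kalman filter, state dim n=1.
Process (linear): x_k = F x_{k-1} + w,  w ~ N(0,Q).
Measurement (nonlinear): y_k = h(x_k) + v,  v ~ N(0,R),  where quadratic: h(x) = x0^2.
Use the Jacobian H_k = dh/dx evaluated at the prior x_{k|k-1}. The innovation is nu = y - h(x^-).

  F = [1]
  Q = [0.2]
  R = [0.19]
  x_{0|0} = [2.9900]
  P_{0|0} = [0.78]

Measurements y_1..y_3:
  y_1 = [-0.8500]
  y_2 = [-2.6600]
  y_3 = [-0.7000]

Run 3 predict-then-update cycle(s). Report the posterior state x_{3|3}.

x_post = [0.0647]

step 1: x^-=[2.9900]  P^-=[0.9800]  H_jac=[5.9800]  S=[35.2352]  K=[0.1663]  nu=[-9.7901]  x^+=[1.3617]  P^+=[0.0053]
step 2: x^-=[1.3617]  P^-=[0.2053]  H_jac=[2.7234]  S=[1.7125]  K=[0.3265]  nu=[-4.5142]  x^+=[-0.1120]  P^+=[0.0228]
step 3: x^-=[-0.1120]  P^-=[0.2228]  H_jac=[-0.2240]  S=[0.2012]  K=[-0.2480]  nu=[-0.7125]  x^+=[0.0647]  P^+=[0.2104]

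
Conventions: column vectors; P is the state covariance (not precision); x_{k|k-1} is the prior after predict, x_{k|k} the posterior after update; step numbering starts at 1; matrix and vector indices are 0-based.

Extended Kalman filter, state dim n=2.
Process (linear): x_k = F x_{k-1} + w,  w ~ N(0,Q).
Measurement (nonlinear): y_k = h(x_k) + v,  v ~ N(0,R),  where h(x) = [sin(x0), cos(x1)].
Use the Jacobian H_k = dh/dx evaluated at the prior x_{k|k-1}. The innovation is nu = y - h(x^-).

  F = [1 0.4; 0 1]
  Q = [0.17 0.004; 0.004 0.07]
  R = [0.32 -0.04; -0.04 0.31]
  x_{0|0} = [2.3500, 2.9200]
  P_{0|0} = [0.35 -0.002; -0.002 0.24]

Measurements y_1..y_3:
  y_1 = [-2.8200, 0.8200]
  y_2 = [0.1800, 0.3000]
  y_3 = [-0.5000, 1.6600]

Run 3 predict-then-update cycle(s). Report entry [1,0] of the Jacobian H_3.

step 1: x^-=[3.5180, 2.9200]  P^-=[0.5568 0.0980; 0.0980 0.3100]  H_jac=[-0.9300 0.0000; 0.0000 -0.2198]  S=[0.8016 -0.0200; -0.0200 0.3250]  K=[-0.6487 -0.1061; -0.1191 -0.2170]  nu=[-2.4524, 1.7955]  x^+=[4.9182, 2.8225]  P^+=[0.2186 0.0317; 0.0317 0.2844]
step 2: x^-=[6.0472, 2.8225]  P^-=[0.4594 0.1494; 0.1494 0.3544]  H_jac=[0.9723 0.0000; 0.0000 -0.3137]  S=[0.7543 -0.0856; -0.0856 0.3449]  K=[0.5935 0.0114; 0.1605 -0.2825]  nu=[0.4138, 1.2495]  x^+=[6.3070, 2.5359]  P^+=[0.1949 0.0645; 0.0645 0.2996]
step 3: x^-=[7.3214, 2.5359]  P^-=[0.4644 0.1883; 0.1883 0.3696]  H_jac=[0.5078 0.0000; 0.0000 -0.5693]  S=[0.4397 -0.0944; -0.0944 0.4298]  K=[0.5066 -0.1381; 0.1179 -0.4637]  nu=[-1.3615, 2.4821]  x^+=[6.2888, 1.2245]  P^+=[0.3301 0.1108; 0.1108 0.2608]

H_jac[1,0] = 0.0000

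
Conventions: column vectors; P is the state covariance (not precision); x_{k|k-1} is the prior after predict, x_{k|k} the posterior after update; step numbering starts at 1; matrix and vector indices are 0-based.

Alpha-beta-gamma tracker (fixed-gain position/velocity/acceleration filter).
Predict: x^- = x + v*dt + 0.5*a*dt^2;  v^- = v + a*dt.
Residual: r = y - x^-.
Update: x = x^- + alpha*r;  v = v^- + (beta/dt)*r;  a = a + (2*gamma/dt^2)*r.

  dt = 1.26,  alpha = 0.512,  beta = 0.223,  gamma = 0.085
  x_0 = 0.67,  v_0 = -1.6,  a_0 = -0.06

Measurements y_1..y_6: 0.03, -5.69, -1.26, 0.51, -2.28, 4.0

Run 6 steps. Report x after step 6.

step 1: x_pred=-1.3936  r=1.4236  x^+=-0.6647  v^+=-1.4236  a^+=0.0924
step 2: x_pred=-2.3851  r=-3.3049  x^+=-4.0772  v^+=-1.8921  a^+=-0.2614
step 3: x_pred=-6.6688  r=5.4088  x^+=-3.8995  v^+=-1.2642  a^+=0.3177
step 4: x_pred=-5.2402  r=5.7502  x^+=-2.2961  v^+=0.1538  a^+=0.9335
step 5: x_pred=-1.3613  r=-0.9187  x^+=-1.8317  v^+=1.1674  a^+=0.8351
step 6: x_pred=0.3021  r=3.6979  x^+=2.1954  v^+=2.8740  a^+=1.2311

x_post = 2.1954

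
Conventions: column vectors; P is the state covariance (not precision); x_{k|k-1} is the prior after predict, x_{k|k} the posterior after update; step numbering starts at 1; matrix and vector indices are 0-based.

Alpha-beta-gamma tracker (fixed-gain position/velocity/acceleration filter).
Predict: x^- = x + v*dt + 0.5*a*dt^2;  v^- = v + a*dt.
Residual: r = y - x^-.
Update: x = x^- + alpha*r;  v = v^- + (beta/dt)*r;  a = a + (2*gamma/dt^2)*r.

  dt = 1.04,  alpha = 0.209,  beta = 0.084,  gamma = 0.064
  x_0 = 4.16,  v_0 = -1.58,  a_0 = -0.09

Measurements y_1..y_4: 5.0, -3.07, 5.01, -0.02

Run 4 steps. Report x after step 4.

step 1: x_pred=2.4681  r=2.5319  x^+=2.9973  v^+=-1.4691  a^+=0.2096
step 2: x_pred=1.5828  r=-4.6528  x^+=0.6104  v^+=-1.6269  a^+=-0.3410
step 3: x_pred=-1.2660  r=6.2760  x^+=0.0457  v^+=-1.4746  a^+=0.4017
step 4: x_pred=-1.2707  r=1.2507  x^+=-1.0093  v^+=-0.9558  a^+=0.5497

x_post = -1.0093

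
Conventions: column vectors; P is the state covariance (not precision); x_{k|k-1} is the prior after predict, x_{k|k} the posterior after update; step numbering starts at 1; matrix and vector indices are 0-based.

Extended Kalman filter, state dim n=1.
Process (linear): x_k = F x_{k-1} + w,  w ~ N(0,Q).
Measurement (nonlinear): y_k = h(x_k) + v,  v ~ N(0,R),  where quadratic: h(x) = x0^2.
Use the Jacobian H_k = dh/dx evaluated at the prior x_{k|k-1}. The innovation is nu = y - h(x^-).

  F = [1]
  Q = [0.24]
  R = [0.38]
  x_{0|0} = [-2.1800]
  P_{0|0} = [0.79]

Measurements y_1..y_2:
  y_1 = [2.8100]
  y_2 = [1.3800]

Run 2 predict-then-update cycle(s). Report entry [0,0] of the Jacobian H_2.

step 1: x^-=[-2.1800]  P^-=[1.0300]  H_jac=[-4.3600]  S=[19.9599]  K=[-0.2250]  nu=[-1.9424]  x^+=[-1.7430]  P^+=[0.0196]
step 2: x^-=[-1.7430]  P^-=[0.2596]  H_jac=[-3.4860]  S=[3.5347]  K=[-0.2560]  nu=[-1.6580]  x^+=[-1.3185]  P^+=[0.0279]

H_jac[0,0] = -3.4860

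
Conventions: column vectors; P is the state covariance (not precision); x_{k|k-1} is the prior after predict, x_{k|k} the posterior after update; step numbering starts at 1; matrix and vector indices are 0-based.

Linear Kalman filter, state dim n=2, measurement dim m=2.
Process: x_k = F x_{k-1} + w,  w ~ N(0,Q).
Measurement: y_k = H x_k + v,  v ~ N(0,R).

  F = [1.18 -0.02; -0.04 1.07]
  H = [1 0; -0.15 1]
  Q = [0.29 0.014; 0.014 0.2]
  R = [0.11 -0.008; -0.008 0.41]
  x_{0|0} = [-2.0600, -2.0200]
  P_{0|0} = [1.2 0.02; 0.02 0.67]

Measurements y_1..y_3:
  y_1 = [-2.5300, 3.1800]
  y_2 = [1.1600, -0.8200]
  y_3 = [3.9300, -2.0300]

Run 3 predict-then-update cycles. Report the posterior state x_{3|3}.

step 1: x^-=[-2.3904, -2.0790]  P^-=[1.9602 -0.0317; -0.0317 0.9673]  S=[2.0702 -0.3337; -0.3337 1.4309]  K=[0.9457 -0.0071; 0.0979 0.7022]  nu=[-0.1396, 4.9004]  x^+=[-2.5571, 1.3482]  P^+=[0.1041 0.0051; 0.0051 0.2879]
step 2: x^-=[-3.0443, 1.5448]  P^-=[0.4348 0.0094; 0.0094 0.5293]  S=[0.5448 -0.0638; -0.0638 0.9463]  K=[0.7975 -0.0052; 0.0833 0.5635]  nu=[4.2043, -2.8215]  x^+=[0.3232, 0.3051]  P^+=[0.0878 0.0047; 0.0047 0.2311]
step 3: x^-=[0.3753, 0.3136]  P^-=[0.4121 0.0108; 0.0108 0.4643]  S=[0.5221 -0.0590; -0.0590 0.8803]  K=[0.7887 -0.0051; 0.0807 0.5310]  nu=[3.5547, -2.2873]  x^+=[3.1906, -0.6141]  P^+=[0.0868 0.0046; 0.0046 0.2177]

x_post = [3.1906, -0.6141]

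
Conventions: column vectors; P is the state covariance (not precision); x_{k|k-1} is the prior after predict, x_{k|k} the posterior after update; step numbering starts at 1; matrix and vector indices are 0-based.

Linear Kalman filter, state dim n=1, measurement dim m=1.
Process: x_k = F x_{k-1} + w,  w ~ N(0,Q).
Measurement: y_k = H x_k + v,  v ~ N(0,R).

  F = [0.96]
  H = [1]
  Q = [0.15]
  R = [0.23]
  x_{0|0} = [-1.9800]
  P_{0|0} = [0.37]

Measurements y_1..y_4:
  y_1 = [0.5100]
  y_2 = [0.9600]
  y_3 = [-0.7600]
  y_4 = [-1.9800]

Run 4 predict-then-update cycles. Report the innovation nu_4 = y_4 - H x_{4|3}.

innov = [-1.7693]

step 1: x^-=[-1.9008]  P^-=[0.4910]  S=[0.7210]  K=[0.6810]  nu=[2.4108]  x^+=[-0.2591]  P^+=[0.1566]
step 2: x^-=[-0.2487]  P^-=[0.2943]  S=[0.5243]  K=[0.5614]  nu=[1.2087]  x^+=[0.4298]  P^+=[0.1291]
step 3: x^-=[0.4126]  P^-=[0.2690]  S=[0.4990]  K=[0.5391]  nu=[-1.1726]  x^+=[-0.2195]  P^+=[0.1240]
step 4: x^-=[-0.2107]  P^-=[0.2643]  S=[0.4943]  K=[0.5347]  nu=[-1.7693]  x^+=[-1.1567]  P^+=[0.1230]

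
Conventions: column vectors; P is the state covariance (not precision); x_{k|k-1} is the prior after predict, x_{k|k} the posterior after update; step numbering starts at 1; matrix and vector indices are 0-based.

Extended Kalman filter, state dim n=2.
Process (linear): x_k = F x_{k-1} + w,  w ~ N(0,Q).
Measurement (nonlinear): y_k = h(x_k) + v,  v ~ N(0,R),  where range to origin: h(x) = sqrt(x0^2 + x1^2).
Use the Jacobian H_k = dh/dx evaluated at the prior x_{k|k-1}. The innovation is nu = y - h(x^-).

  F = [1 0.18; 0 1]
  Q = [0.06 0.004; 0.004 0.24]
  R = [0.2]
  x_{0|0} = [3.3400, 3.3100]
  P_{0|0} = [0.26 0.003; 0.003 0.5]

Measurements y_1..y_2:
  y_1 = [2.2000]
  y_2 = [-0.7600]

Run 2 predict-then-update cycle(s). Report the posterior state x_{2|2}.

x_post = [1.2598, -0.3720]

step 1: x^-=[3.9358, 3.3100]  P^-=[0.3373 0.0970; 0.0970 0.7400]  H_jac=[0.7653 0.6436]  S=[0.7997]  K=[0.4009; 0.6884]  nu=[-2.9426]  x^+=[2.7562, 1.2842]  P^+=[0.2088 -0.1237; -0.1237 0.3610]
step 2: x^-=[2.9874, 1.2842]  P^-=[0.2359 -0.0547; -0.0547 0.6010]  H_jac=[0.9187 0.3949]  S=[0.4532]  K=[0.4306; 0.4128]  nu=[-4.0117]  x^+=[1.2598, -0.3720]  P^+=[0.1519 -0.1353; -0.1353 0.5238]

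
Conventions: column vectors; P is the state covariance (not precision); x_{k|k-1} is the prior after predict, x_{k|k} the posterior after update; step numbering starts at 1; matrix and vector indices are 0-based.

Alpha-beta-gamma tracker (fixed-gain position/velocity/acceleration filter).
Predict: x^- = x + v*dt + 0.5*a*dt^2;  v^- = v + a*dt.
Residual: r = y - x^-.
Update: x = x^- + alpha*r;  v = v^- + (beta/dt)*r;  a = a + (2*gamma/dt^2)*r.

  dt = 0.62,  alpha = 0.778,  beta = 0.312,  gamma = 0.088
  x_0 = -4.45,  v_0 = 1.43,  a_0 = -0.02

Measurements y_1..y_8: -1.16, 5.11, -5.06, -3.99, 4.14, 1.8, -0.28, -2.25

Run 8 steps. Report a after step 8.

step 1: x_pred=-3.5672  r=2.4072  x^+=-1.6944  v^+=2.6290  a^+=1.0822
step 2: x_pred=0.1436  r=4.9664  x^+=4.0074  v^+=5.7992  a^+=3.3561
step 3: x_pred=8.2480  r=-13.3080  x^+=-2.1056  v^+=1.1830  a^+=-2.7371
step 4: x_pred=-1.8982  r=-2.0918  x^+=-3.5256  v^+=-1.5666  a^+=-3.6948
step 5: x_pred=-5.2070  r=9.3470  x^+=2.0650  v^+=0.8463  a^+=0.5848
step 6: x_pred=2.7021  r=-0.9021  x^+=2.0003  v^+=0.7550  a^+=0.1718
step 7: x_pred=2.5013  r=-2.7813  x^+=0.3375  v^+=-0.5382  a^+=-1.1017
step 8: x_pred=-0.2080  r=-2.0420  x^+=-1.7967  v^+=-2.2488  a^+=-2.0366

a_post = -2.0366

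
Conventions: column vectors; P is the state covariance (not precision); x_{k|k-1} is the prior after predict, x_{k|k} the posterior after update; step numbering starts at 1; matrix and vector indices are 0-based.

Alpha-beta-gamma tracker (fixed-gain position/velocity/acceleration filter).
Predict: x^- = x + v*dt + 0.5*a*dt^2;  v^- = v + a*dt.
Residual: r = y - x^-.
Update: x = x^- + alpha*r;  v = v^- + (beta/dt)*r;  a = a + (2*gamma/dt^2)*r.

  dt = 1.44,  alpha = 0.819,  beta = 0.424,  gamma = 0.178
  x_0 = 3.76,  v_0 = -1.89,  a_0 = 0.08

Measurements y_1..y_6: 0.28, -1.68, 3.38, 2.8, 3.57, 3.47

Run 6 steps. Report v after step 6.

step 1: x_pred=1.1213  r=-0.8413  x^+=0.4323  v^+=-2.0225  a^+=-0.0644
step 2: x_pred=-2.5470  r=0.8670  x^+=-1.8369  v^+=-1.8601  a^+=0.0844
step 3: x_pred=-4.4279  r=7.8079  x^+=1.9668  v^+=0.5605  a^+=1.4249
step 4: x_pred=4.2512  r=-1.4512  x^+=3.0627  v^+=2.1850  a^+=1.1757
step 5: x_pred=7.4281  r=-3.8581  x^+=4.2683  v^+=2.7421  a^+=0.5134
step 6: x_pred=8.7492  r=-5.2792  x^+=4.4255  v^+=1.9269  a^+=-0.3930

v_post = 1.9269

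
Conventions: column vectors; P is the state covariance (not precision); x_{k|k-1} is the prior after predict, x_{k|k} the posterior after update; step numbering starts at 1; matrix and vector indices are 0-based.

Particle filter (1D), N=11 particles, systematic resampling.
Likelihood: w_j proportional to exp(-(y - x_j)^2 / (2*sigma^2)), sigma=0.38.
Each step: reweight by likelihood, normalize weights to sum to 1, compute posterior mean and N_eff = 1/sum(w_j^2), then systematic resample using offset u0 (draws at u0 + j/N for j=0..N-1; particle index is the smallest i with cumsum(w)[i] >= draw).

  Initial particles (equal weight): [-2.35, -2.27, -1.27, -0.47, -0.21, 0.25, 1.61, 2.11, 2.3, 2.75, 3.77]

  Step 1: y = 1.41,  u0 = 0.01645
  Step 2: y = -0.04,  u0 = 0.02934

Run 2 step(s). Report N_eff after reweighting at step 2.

step 1: w=[0.0000, 0.0000, 0.0000, 0.0000, 0.0001, 0.0084, 0.7705, 0.1622, 0.0570, 0.0018, 0.0000]  mean=1.7208  Neff=1.6042  idx=[6, 6, 6, 6, 6, 6, 6, 6, 6, 7, 7]
step 2: w=[0.1111, 0.1111, 0.1111, 0.1111, 0.1111, 0.1111, 0.1111, 0.1111, 0.1111, 0.0002, 0.0002]  mean=1.6102  Neff=9.0056  idx=[0, 1, 1, 2, 3, 4, 5, 5, 6, 7, 8]

N_eff = 9.0056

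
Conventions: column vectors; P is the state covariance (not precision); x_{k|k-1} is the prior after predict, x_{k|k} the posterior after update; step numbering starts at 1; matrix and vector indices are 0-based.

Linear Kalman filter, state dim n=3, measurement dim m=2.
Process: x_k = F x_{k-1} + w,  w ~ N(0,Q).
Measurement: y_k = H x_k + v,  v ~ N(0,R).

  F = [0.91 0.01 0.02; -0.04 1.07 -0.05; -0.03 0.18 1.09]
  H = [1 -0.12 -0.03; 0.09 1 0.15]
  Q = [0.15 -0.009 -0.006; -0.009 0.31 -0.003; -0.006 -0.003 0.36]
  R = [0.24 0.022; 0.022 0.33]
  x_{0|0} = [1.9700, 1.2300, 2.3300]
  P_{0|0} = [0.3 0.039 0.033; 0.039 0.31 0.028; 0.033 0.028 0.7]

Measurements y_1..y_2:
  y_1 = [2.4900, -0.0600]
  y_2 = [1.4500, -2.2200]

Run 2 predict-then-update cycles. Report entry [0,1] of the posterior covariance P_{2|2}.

step 1: x^-=[1.8516, 1.1208, 2.7020]  P^-=[0.4007 0.0197 0.0411; 0.0197 0.6609 0.0484; 0.0411 0.0484 1.2104]  S=[0.6444 -0.0035; -0.0035 1.0406]  K=[0.6165 0.0616; -0.0913 0.6435; -0.0003 0.2245]  nu=[0.8540, -1.7527]  x^+=[2.2701, -0.0851, 2.3082]  P^+=[0.1521 0.0161 0.0273; 0.0161 0.2242 -0.1021; 0.0273 -0.1021 1.1579]
step 2: x^-=[2.1111, -0.2973, 2.4325]  P^-=[0.2777 -0.0010 0.0438; -0.0010 0.5795 -0.1426; 0.0438 -0.1426 1.7011]  S=[0.5241 -0.0179; -0.0179 0.9082]  K=[0.5290 0.0441; -0.1055 0.6123; 0.0232 0.1287]  nu=[-0.6238, -2.4776]  x^+=[1.6720, -1.7485, 2.0991]  P^+=[0.1301 0.0095 0.0334; 0.0095 0.2308 -0.2129; 0.0334 -0.2129 1.6859]

P_post[0,1] = 0.0095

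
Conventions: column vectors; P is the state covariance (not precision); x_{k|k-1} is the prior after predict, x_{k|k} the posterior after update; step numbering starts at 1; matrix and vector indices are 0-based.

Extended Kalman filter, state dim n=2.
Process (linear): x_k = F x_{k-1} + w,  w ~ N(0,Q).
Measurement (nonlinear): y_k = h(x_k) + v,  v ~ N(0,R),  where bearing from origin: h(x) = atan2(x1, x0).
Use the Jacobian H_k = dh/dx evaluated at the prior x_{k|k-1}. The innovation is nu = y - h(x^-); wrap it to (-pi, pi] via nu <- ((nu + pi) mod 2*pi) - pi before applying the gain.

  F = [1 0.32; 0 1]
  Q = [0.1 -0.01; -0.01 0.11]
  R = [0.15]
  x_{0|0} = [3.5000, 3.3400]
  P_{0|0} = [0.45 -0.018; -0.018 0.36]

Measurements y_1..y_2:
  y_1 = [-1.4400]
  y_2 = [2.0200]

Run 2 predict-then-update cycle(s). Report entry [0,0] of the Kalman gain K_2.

step 1: x^-=[4.5688, 3.3400]  P^-=[0.5753 0.0872; 0.0872 0.4700]  H_jac=[-0.1043 0.1426]  S=[0.1632]  K=[-0.2914; 0.3550]  nu=[-2.0713]  x^+=[5.1723, 2.6046]  P^+=[0.5615 0.1041; 0.1041 0.4494]
step 2: x^-=[6.0058, 2.6046]  P^-=[0.7741 0.2379; 0.2379 0.5594]  H_jac=[-0.0608 0.1401]  S=[0.1598]  K=[-0.0858; 0.4002]  nu=[1.6108]  x^+=[5.8676, 3.2492]  P^+=[0.7729 0.2434; 0.2434 0.5338]

K[0,0] = -0.0858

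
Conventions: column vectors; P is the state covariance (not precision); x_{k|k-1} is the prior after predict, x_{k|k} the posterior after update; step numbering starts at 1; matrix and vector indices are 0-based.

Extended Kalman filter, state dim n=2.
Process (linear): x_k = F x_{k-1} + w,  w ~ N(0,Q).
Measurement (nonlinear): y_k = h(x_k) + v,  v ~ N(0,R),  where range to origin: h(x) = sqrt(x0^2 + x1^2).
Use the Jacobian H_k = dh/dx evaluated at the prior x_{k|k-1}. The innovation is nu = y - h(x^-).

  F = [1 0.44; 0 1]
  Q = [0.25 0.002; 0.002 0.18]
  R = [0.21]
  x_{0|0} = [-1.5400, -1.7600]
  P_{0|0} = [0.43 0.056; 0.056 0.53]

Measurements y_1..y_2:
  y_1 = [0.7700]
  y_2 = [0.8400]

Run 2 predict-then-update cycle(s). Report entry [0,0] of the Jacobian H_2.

step 1: x^-=[-2.3144, -1.7600]  P^-=[0.8319 0.2912; 0.2912 0.7100]  H_jac=[-0.7960 -0.6053]  S=[1.2778]  K=[-0.6561; -0.5177]  nu=[-2.1376]  x^+=[-0.9119, -0.6533]  P^+=[0.2818 -0.1429; -0.1429 0.3675]
step 2: x^-=[-1.1993, -0.6533]  P^-=[0.4772 0.0208; 0.0208 0.5475]  H_jac=[-0.8782 -0.4784]  S=[0.7208]  K=[-0.5952; -0.3887]  nu=[-0.5257]  x^+=[-0.8864, -0.4490]  P^+=[0.2218 -0.1459; -0.1459 0.4386]

H_jac[0,0] = -0.8782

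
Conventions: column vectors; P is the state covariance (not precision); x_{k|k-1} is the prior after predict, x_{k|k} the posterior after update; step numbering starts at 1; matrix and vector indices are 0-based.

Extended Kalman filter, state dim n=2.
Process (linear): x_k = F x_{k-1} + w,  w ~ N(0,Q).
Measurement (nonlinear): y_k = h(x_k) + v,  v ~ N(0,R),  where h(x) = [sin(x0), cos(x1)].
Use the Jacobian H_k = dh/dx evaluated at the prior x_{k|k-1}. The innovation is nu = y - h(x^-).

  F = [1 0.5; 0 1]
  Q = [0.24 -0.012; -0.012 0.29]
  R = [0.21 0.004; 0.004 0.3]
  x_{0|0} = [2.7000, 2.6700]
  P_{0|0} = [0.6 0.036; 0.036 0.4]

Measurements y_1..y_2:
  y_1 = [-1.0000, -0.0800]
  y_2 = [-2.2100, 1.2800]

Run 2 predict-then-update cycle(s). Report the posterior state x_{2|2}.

step 1: x^-=[4.0350, 2.6700]  P^-=[0.9760 0.2240; 0.2240 0.6900]  H_jac=[-0.6268 0.0000; 0.0000 -0.4543]  S=[0.5934 0.0678; 0.0678 0.4424]  K=[-1.0225 -0.0734; -0.1584 -0.6843]  nu=[-0.2208, 0.8108]  x^+=[4.2013, 2.1501]  P^+=[0.3431 0.0575; 0.0575 0.4533]
step 2: x^-=[5.2763, 2.1501]  P^-=[0.7538 0.2721; 0.2721 0.7433]  H_jac=[0.5345 0.0000; 0.0000 -0.8368]  S=[0.4254 -0.1177; -0.1177 0.8205]  K=[0.9064 -0.1475; 0.1376 -0.7383]  nu=[-1.3648, 1.8275]  x^+=[3.7697, 0.6131]  P^+=[0.3550 0.0485; 0.0485 0.2640]

x_post = [3.7697, 0.6131]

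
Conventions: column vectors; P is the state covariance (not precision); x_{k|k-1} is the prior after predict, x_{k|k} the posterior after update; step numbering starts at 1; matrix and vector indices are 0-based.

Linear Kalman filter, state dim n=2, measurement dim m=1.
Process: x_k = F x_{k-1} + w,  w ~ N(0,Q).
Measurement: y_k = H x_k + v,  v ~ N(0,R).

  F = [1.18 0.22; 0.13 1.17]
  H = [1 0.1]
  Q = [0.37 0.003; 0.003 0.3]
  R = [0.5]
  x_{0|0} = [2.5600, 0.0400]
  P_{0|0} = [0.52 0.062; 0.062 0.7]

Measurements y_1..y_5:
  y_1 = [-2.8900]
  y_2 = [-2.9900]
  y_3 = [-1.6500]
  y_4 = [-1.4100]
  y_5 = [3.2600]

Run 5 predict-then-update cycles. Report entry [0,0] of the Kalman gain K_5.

K[0,0] = 0.6242

step 1: x^-=[3.0296, 0.3796]  P^-=[1.1601 0.3503; 0.3503 1.2859]  S=[1.7430]  K=[0.6857; 0.2748]  nu=[-5.9576]  x^+=[-1.0553, -1.2573]  P^+=[0.3406 0.0219; 0.0219 1.1543]
step 2: x^-=[-1.5219, -1.6082]  P^-=[0.9116 0.3833; 0.3833 1.8926]  S=[1.5072]  K=[0.6303; 0.3799]  nu=[-1.3073]  x^+=[-2.3458, -2.1048]  P^+=[0.3129 0.0224; 0.0224 1.6750]
step 3: x^-=[-3.2311, -2.7676]  P^-=[0.8984 0.5138; 0.5138 2.6051]  S=[1.5272]  K=[0.6219; 0.5070]  nu=[1.8579]  x^+=[-2.0757, -1.8256]  P^+=[0.3077 0.0322; 0.0322 2.2125]
step 4: x^-=[-2.8510, -2.4059]  P^-=[0.9223 0.6652; 0.6652 3.3437]  S=[1.5888]  K=[0.6224; 0.6291]  nu=[1.6816]  x^+=[-1.8044, -1.3480]  P^+=[0.3069 0.0431; 0.0431 2.7149]
step 5: x^-=[-2.4257, -1.8117]  P^-=[0.9511 0.8096; 0.8096 4.0347]  S=[1.6533]  K=[0.6242; 0.7337]  nu=[5.8669]  x^+=[1.2364, 2.4929]  P^+=[0.3069 0.0524; 0.0524 3.1447]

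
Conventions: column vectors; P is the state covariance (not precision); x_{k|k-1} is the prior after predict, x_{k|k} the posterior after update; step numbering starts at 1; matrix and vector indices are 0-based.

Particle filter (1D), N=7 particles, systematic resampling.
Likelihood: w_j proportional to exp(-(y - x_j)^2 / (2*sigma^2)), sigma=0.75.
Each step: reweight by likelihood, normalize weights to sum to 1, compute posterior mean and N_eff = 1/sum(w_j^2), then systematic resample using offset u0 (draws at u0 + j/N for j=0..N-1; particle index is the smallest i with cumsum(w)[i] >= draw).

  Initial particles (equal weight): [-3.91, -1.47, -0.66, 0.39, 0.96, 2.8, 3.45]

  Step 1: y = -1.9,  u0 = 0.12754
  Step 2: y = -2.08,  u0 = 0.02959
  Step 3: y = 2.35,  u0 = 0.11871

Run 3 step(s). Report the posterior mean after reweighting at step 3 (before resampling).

post_mean = -1.4700

step 1: w=[0.0242, 0.7435, 0.2234, 0.0083, 0.0006, 0.0000, 0.0000]  mean=-1.3311  Neff=1.6572  idx=[1, 1, 1, 1, 1, 2, 2]
step 2: w=[0.1830, 0.1830, 0.1830, 0.1830, 0.1830, 0.0424, 0.0424]  mean=-1.4013  Neff=5.8448  idx=[0, 0, 1, 2, 3, 4, 4]
step 3: w=[0.1429, 0.1429, 0.1429, 0.1429, 0.1429, 0.1429, 0.1429]  mean=-1.4700  Neff=7.0000  idx=[0, 1, 2, 3, 4, 5, 6]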